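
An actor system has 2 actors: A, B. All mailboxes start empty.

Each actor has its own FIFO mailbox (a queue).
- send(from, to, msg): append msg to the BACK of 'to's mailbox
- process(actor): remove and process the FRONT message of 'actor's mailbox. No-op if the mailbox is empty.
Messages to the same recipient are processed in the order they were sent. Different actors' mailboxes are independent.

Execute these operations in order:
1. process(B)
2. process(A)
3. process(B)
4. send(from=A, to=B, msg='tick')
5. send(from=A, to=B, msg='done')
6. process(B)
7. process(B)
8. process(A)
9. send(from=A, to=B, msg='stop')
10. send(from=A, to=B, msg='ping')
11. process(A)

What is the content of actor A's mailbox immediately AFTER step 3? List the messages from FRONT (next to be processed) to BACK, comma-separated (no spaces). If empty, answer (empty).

After 1 (process(B)): A:[] B:[]
After 2 (process(A)): A:[] B:[]
After 3 (process(B)): A:[] B:[]

(empty)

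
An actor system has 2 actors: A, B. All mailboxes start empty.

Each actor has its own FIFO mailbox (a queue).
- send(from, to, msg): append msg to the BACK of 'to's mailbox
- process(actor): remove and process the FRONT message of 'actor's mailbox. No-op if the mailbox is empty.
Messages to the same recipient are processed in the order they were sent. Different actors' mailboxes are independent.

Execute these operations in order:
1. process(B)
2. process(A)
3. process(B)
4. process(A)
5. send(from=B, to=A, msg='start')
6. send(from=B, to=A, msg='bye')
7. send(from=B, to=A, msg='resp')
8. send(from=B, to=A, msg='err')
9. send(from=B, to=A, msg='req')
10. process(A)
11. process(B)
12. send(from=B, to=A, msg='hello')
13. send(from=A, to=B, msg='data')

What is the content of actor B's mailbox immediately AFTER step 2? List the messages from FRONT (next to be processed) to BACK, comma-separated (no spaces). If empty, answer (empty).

After 1 (process(B)): A:[] B:[]
After 2 (process(A)): A:[] B:[]

(empty)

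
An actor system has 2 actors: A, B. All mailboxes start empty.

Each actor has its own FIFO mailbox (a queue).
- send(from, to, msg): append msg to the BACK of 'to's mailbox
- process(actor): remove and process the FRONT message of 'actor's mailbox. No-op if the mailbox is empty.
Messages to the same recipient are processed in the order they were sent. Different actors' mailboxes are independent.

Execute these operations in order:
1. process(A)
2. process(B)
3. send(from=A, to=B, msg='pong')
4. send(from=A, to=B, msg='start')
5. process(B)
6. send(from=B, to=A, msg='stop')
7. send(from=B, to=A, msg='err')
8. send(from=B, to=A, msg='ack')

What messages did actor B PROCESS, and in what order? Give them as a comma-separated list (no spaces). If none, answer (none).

Answer: pong

Derivation:
After 1 (process(A)): A:[] B:[]
After 2 (process(B)): A:[] B:[]
After 3 (send(from=A, to=B, msg='pong')): A:[] B:[pong]
After 4 (send(from=A, to=B, msg='start')): A:[] B:[pong,start]
After 5 (process(B)): A:[] B:[start]
After 6 (send(from=B, to=A, msg='stop')): A:[stop] B:[start]
After 7 (send(from=B, to=A, msg='err')): A:[stop,err] B:[start]
After 8 (send(from=B, to=A, msg='ack')): A:[stop,err,ack] B:[start]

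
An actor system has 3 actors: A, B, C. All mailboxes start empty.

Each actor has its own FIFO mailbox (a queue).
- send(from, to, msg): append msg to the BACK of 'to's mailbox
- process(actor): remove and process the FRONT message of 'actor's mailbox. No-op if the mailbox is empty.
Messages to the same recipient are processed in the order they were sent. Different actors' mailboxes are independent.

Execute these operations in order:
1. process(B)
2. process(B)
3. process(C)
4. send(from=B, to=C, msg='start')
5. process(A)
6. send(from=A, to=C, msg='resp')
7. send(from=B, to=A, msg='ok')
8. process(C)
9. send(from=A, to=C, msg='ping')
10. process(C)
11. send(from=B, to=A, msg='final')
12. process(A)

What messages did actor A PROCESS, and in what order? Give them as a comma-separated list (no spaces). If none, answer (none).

After 1 (process(B)): A:[] B:[] C:[]
After 2 (process(B)): A:[] B:[] C:[]
After 3 (process(C)): A:[] B:[] C:[]
After 4 (send(from=B, to=C, msg='start')): A:[] B:[] C:[start]
After 5 (process(A)): A:[] B:[] C:[start]
After 6 (send(from=A, to=C, msg='resp')): A:[] B:[] C:[start,resp]
After 7 (send(from=B, to=A, msg='ok')): A:[ok] B:[] C:[start,resp]
After 8 (process(C)): A:[ok] B:[] C:[resp]
After 9 (send(from=A, to=C, msg='ping')): A:[ok] B:[] C:[resp,ping]
After 10 (process(C)): A:[ok] B:[] C:[ping]
After 11 (send(from=B, to=A, msg='final')): A:[ok,final] B:[] C:[ping]
After 12 (process(A)): A:[final] B:[] C:[ping]

Answer: ok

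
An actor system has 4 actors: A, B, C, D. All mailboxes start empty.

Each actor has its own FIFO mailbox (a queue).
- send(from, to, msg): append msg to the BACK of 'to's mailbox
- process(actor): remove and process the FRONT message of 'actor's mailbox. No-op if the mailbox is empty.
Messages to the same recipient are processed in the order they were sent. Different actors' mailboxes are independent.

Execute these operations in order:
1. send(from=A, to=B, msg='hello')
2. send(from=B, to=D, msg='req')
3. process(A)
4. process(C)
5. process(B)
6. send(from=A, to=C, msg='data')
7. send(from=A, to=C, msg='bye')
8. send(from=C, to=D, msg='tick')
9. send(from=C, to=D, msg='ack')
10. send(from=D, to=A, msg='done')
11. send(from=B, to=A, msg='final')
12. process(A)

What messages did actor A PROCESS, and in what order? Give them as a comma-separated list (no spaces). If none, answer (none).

After 1 (send(from=A, to=B, msg='hello')): A:[] B:[hello] C:[] D:[]
After 2 (send(from=B, to=D, msg='req')): A:[] B:[hello] C:[] D:[req]
After 3 (process(A)): A:[] B:[hello] C:[] D:[req]
After 4 (process(C)): A:[] B:[hello] C:[] D:[req]
After 5 (process(B)): A:[] B:[] C:[] D:[req]
After 6 (send(from=A, to=C, msg='data')): A:[] B:[] C:[data] D:[req]
After 7 (send(from=A, to=C, msg='bye')): A:[] B:[] C:[data,bye] D:[req]
After 8 (send(from=C, to=D, msg='tick')): A:[] B:[] C:[data,bye] D:[req,tick]
After 9 (send(from=C, to=D, msg='ack')): A:[] B:[] C:[data,bye] D:[req,tick,ack]
After 10 (send(from=D, to=A, msg='done')): A:[done] B:[] C:[data,bye] D:[req,tick,ack]
After 11 (send(from=B, to=A, msg='final')): A:[done,final] B:[] C:[data,bye] D:[req,tick,ack]
After 12 (process(A)): A:[final] B:[] C:[data,bye] D:[req,tick,ack]

Answer: done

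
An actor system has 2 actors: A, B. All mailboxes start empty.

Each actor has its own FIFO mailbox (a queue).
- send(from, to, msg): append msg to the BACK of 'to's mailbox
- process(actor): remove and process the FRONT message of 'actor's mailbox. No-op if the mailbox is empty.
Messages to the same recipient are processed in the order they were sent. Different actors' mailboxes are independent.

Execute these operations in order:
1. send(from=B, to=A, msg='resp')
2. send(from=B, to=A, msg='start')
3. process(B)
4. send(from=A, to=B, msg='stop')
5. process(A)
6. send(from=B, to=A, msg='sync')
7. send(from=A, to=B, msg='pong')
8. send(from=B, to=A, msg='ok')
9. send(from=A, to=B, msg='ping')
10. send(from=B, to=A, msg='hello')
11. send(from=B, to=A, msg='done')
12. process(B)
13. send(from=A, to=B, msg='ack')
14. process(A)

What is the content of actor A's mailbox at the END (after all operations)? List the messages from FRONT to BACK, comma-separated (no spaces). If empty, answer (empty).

Answer: sync,ok,hello,done

Derivation:
After 1 (send(from=B, to=A, msg='resp')): A:[resp] B:[]
After 2 (send(from=B, to=A, msg='start')): A:[resp,start] B:[]
After 3 (process(B)): A:[resp,start] B:[]
After 4 (send(from=A, to=B, msg='stop')): A:[resp,start] B:[stop]
After 5 (process(A)): A:[start] B:[stop]
After 6 (send(from=B, to=A, msg='sync')): A:[start,sync] B:[stop]
After 7 (send(from=A, to=B, msg='pong')): A:[start,sync] B:[stop,pong]
After 8 (send(from=B, to=A, msg='ok')): A:[start,sync,ok] B:[stop,pong]
After 9 (send(from=A, to=B, msg='ping')): A:[start,sync,ok] B:[stop,pong,ping]
After 10 (send(from=B, to=A, msg='hello')): A:[start,sync,ok,hello] B:[stop,pong,ping]
After 11 (send(from=B, to=A, msg='done')): A:[start,sync,ok,hello,done] B:[stop,pong,ping]
After 12 (process(B)): A:[start,sync,ok,hello,done] B:[pong,ping]
After 13 (send(from=A, to=B, msg='ack')): A:[start,sync,ok,hello,done] B:[pong,ping,ack]
After 14 (process(A)): A:[sync,ok,hello,done] B:[pong,ping,ack]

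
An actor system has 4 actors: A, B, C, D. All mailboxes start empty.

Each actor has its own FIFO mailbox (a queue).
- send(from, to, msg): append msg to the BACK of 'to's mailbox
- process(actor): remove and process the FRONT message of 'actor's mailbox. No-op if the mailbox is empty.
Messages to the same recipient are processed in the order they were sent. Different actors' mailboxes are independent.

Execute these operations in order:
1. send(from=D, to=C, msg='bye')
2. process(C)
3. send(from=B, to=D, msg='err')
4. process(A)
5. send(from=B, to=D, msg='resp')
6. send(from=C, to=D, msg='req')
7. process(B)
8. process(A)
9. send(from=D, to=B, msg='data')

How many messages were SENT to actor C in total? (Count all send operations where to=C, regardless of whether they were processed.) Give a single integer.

Answer: 1

Derivation:
After 1 (send(from=D, to=C, msg='bye')): A:[] B:[] C:[bye] D:[]
After 2 (process(C)): A:[] B:[] C:[] D:[]
After 3 (send(from=B, to=D, msg='err')): A:[] B:[] C:[] D:[err]
After 4 (process(A)): A:[] B:[] C:[] D:[err]
After 5 (send(from=B, to=D, msg='resp')): A:[] B:[] C:[] D:[err,resp]
After 6 (send(from=C, to=D, msg='req')): A:[] B:[] C:[] D:[err,resp,req]
After 7 (process(B)): A:[] B:[] C:[] D:[err,resp,req]
After 8 (process(A)): A:[] B:[] C:[] D:[err,resp,req]
After 9 (send(from=D, to=B, msg='data')): A:[] B:[data] C:[] D:[err,resp,req]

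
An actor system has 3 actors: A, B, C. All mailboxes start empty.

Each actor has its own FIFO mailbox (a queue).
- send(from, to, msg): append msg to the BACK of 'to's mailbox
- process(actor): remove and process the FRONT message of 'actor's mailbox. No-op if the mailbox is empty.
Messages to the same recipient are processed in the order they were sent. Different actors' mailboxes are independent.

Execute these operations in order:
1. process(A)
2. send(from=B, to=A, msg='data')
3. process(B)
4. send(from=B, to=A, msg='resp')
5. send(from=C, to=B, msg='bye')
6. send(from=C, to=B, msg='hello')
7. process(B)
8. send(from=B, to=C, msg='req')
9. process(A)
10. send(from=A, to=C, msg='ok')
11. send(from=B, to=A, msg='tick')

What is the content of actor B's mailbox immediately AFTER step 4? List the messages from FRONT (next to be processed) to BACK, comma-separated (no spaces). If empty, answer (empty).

After 1 (process(A)): A:[] B:[] C:[]
After 2 (send(from=B, to=A, msg='data')): A:[data] B:[] C:[]
After 3 (process(B)): A:[data] B:[] C:[]
After 4 (send(from=B, to=A, msg='resp')): A:[data,resp] B:[] C:[]

(empty)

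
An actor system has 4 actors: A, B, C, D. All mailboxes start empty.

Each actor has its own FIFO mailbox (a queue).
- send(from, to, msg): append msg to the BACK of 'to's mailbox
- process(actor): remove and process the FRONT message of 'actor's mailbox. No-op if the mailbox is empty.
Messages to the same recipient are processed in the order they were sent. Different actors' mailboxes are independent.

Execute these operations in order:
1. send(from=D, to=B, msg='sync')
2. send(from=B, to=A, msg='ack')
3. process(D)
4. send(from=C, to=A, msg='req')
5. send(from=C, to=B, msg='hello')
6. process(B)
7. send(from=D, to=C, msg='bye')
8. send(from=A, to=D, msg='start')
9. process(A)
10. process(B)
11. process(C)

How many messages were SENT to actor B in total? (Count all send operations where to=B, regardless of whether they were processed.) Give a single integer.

After 1 (send(from=D, to=B, msg='sync')): A:[] B:[sync] C:[] D:[]
After 2 (send(from=B, to=A, msg='ack')): A:[ack] B:[sync] C:[] D:[]
After 3 (process(D)): A:[ack] B:[sync] C:[] D:[]
After 4 (send(from=C, to=A, msg='req')): A:[ack,req] B:[sync] C:[] D:[]
After 5 (send(from=C, to=B, msg='hello')): A:[ack,req] B:[sync,hello] C:[] D:[]
After 6 (process(B)): A:[ack,req] B:[hello] C:[] D:[]
After 7 (send(from=D, to=C, msg='bye')): A:[ack,req] B:[hello] C:[bye] D:[]
After 8 (send(from=A, to=D, msg='start')): A:[ack,req] B:[hello] C:[bye] D:[start]
After 9 (process(A)): A:[req] B:[hello] C:[bye] D:[start]
After 10 (process(B)): A:[req] B:[] C:[bye] D:[start]
After 11 (process(C)): A:[req] B:[] C:[] D:[start]

Answer: 2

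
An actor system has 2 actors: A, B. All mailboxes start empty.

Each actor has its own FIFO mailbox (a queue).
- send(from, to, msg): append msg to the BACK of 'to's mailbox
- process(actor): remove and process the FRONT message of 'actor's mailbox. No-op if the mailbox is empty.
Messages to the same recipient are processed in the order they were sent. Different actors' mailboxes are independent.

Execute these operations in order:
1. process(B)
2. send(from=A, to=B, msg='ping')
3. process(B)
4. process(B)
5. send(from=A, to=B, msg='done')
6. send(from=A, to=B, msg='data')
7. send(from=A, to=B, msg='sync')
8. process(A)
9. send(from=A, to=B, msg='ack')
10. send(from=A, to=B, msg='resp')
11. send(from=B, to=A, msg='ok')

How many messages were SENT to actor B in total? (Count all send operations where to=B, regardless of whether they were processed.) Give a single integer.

After 1 (process(B)): A:[] B:[]
After 2 (send(from=A, to=B, msg='ping')): A:[] B:[ping]
After 3 (process(B)): A:[] B:[]
After 4 (process(B)): A:[] B:[]
After 5 (send(from=A, to=B, msg='done')): A:[] B:[done]
After 6 (send(from=A, to=B, msg='data')): A:[] B:[done,data]
After 7 (send(from=A, to=B, msg='sync')): A:[] B:[done,data,sync]
After 8 (process(A)): A:[] B:[done,data,sync]
After 9 (send(from=A, to=B, msg='ack')): A:[] B:[done,data,sync,ack]
After 10 (send(from=A, to=B, msg='resp')): A:[] B:[done,data,sync,ack,resp]
After 11 (send(from=B, to=A, msg='ok')): A:[ok] B:[done,data,sync,ack,resp]

Answer: 6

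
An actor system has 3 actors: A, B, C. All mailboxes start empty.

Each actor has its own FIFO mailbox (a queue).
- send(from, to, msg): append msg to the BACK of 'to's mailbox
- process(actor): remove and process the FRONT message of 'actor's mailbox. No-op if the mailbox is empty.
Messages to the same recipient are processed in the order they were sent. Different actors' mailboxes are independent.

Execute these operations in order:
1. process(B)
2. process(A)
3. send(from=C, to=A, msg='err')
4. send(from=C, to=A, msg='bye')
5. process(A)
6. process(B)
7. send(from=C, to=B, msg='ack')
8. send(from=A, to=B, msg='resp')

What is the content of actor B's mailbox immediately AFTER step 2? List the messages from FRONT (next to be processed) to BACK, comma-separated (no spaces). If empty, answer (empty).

After 1 (process(B)): A:[] B:[] C:[]
After 2 (process(A)): A:[] B:[] C:[]

(empty)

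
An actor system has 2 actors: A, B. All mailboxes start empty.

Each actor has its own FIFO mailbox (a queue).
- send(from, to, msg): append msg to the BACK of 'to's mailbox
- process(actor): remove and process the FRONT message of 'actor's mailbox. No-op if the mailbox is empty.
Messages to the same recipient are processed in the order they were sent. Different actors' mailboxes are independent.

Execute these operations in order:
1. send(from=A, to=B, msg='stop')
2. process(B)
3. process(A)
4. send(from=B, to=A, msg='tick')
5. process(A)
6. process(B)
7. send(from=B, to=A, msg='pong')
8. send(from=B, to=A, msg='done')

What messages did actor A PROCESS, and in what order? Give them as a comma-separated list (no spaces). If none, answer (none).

After 1 (send(from=A, to=B, msg='stop')): A:[] B:[stop]
After 2 (process(B)): A:[] B:[]
After 3 (process(A)): A:[] B:[]
After 4 (send(from=B, to=A, msg='tick')): A:[tick] B:[]
After 5 (process(A)): A:[] B:[]
After 6 (process(B)): A:[] B:[]
After 7 (send(from=B, to=A, msg='pong')): A:[pong] B:[]
After 8 (send(from=B, to=A, msg='done')): A:[pong,done] B:[]

Answer: tick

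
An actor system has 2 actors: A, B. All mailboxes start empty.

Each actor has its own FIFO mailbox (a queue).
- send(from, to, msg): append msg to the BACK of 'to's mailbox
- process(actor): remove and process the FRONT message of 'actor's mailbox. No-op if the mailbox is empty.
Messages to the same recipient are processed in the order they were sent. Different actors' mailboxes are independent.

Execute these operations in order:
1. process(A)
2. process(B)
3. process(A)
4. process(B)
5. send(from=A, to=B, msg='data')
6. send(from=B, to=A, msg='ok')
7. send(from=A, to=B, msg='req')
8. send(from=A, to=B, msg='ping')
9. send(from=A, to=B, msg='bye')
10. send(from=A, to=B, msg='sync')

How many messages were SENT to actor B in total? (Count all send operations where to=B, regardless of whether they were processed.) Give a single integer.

Answer: 5

Derivation:
After 1 (process(A)): A:[] B:[]
After 2 (process(B)): A:[] B:[]
After 3 (process(A)): A:[] B:[]
After 4 (process(B)): A:[] B:[]
After 5 (send(from=A, to=B, msg='data')): A:[] B:[data]
After 6 (send(from=B, to=A, msg='ok')): A:[ok] B:[data]
After 7 (send(from=A, to=B, msg='req')): A:[ok] B:[data,req]
After 8 (send(from=A, to=B, msg='ping')): A:[ok] B:[data,req,ping]
After 9 (send(from=A, to=B, msg='bye')): A:[ok] B:[data,req,ping,bye]
After 10 (send(from=A, to=B, msg='sync')): A:[ok] B:[data,req,ping,bye,sync]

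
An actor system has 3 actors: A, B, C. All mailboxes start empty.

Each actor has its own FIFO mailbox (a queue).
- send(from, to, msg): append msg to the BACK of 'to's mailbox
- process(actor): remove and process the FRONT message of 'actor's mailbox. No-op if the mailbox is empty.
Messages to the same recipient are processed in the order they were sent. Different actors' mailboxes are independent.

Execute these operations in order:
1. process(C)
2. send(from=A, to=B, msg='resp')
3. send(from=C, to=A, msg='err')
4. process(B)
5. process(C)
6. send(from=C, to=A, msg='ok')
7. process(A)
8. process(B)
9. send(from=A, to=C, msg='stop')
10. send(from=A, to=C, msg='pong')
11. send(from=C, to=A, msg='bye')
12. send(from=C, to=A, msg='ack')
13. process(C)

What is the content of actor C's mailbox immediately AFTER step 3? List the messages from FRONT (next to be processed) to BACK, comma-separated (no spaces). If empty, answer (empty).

After 1 (process(C)): A:[] B:[] C:[]
After 2 (send(from=A, to=B, msg='resp')): A:[] B:[resp] C:[]
After 3 (send(from=C, to=A, msg='err')): A:[err] B:[resp] C:[]

(empty)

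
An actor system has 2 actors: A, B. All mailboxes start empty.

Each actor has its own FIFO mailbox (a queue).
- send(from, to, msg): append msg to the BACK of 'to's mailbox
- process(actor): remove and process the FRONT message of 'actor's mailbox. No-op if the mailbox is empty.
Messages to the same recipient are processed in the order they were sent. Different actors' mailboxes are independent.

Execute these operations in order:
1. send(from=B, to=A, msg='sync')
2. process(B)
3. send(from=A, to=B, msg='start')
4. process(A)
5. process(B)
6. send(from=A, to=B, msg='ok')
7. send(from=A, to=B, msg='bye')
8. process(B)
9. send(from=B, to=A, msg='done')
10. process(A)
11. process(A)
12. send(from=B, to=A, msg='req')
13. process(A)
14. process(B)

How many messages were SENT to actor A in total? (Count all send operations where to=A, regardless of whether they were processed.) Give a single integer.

After 1 (send(from=B, to=A, msg='sync')): A:[sync] B:[]
After 2 (process(B)): A:[sync] B:[]
After 3 (send(from=A, to=B, msg='start')): A:[sync] B:[start]
After 4 (process(A)): A:[] B:[start]
After 5 (process(B)): A:[] B:[]
After 6 (send(from=A, to=B, msg='ok')): A:[] B:[ok]
After 7 (send(from=A, to=B, msg='bye')): A:[] B:[ok,bye]
After 8 (process(B)): A:[] B:[bye]
After 9 (send(from=B, to=A, msg='done')): A:[done] B:[bye]
After 10 (process(A)): A:[] B:[bye]
After 11 (process(A)): A:[] B:[bye]
After 12 (send(from=B, to=A, msg='req')): A:[req] B:[bye]
After 13 (process(A)): A:[] B:[bye]
After 14 (process(B)): A:[] B:[]

Answer: 3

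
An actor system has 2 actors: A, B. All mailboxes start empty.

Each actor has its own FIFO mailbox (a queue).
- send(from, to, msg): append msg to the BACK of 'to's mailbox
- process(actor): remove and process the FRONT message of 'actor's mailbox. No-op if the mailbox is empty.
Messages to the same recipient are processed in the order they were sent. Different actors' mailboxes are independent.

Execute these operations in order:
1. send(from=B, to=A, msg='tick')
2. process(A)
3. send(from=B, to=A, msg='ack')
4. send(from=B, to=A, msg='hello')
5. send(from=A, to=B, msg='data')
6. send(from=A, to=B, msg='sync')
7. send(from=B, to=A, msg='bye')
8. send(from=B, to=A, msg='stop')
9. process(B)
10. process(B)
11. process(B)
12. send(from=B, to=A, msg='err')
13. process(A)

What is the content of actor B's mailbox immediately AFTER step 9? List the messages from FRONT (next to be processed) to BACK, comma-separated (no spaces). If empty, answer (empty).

After 1 (send(from=B, to=A, msg='tick')): A:[tick] B:[]
After 2 (process(A)): A:[] B:[]
After 3 (send(from=B, to=A, msg='ack')): A:[ack] B:[]
After 4 (send(from=B, to=A, msg='hello')): A:[ack,hello] B:[]
After 5 (send(from=A, to=B, msg='data')): A:[ack,hello] B:[data]
After 6 (send(from=A, to=B, msg='sync')): A:[ack,hello] B:[data,sync]
After 7 (send(from=B, to=A, msg='bye')): A:[ack,hello,bye] B:[data,sync]
After 8 (send(from=B, to=A, msg='stop')): A:[ack,hello,bye,stop] B:[data,sync]
After 9 (process(B)): A:[ack,hello,bye,stop] B:[sync]

sync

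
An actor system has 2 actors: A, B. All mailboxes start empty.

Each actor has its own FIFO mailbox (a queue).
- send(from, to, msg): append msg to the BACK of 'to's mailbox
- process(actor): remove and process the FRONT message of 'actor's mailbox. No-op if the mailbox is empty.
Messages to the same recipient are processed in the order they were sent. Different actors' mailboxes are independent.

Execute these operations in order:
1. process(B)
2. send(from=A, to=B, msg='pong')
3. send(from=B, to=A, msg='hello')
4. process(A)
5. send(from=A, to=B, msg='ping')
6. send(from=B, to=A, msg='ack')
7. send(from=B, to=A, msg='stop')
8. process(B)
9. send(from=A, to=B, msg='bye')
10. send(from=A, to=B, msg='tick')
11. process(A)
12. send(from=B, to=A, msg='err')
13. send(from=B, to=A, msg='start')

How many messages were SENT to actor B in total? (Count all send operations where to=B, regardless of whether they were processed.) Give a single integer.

After 1 (process(B)): A:[] B:[]
After 2 (send(from=A, to=B, msg='pong')): A:[] B:[pong]
After 3 (send(from=B, to=A, msg='hello')): A:[hello] B:[pong]
After 4 (process(A)): A:[] B:[pong]
After 5 (send(from=A, to=B, msg='ping')): A:[] B:[pong,ping]
After 6 (send(from=B, to=A, msg='ack')): A:[ack] B:[pong,ping]
After 7 (send(from=B, to=A, msg='stop')): A:[ack,stop] B:[pong,ping]
After 8 (process(B)): A:[ack,stop] B:[ping]
After 9 (send(from=A, to=B, msg='bye')): A:[ack,stop] B:[ping,bye]
After 10 (send(from=A, to=B, msg='tick')): A:[ack,stop] B:[ping,bye,tick]
After 11 (process(A)): A:[stop] B:[ping,bye,tick]
After 12 (send(from=B, to=A, msg='err')): A:[stop,err] B:[ping,bye,tick]
After 13 (send(from=B, to=A, msg='start')): A:[stop,err,start] B:[ping,bye,tick]

Answer: 4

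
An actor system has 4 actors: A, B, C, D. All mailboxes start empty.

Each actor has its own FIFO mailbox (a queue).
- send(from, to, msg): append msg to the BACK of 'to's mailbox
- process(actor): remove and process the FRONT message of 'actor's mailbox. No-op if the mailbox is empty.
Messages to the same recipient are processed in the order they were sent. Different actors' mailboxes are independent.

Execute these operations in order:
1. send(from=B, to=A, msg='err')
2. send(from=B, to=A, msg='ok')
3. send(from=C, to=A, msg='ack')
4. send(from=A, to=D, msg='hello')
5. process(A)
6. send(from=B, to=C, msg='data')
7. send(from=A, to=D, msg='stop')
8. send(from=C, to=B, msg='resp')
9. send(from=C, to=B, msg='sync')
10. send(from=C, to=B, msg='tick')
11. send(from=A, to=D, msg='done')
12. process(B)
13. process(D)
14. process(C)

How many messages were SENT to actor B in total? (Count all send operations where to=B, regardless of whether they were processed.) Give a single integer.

After 1 (send(from=B, to=A, msg='err')): A:[err] B:[] C:[] D:[]
After 2 (send(from=B, to=A, msg='ok')): A:[err,ok] B:[] C:[] D:[]
After 3 (send(from=C, to=A, msg='ack')): A:[err,ok,ack] B:[] C:[] D:[]
After 4 (send(from=A, to=D, msg='hello')): A:[err,ok,ack] B:[] C:[] D:[hello]
After 5 (process(A)): A:[ok,ack] B:[] C:[] D:[hello]
After 6 (send(from=B, to=C, msg='data')): A:[ok,ack] B:[] C:[data] D:[hello]
After 7 (send(from=A, to=D, msg='stop')): A:[ok,ack] B:[] C:[data] D:[hello,stop]
After 8 (send(from=C, to=B, msg='resp')): A:[ok,ack] B:[resp] C:[data] D:[hello,stop]
After 9 (send(from=C, to=B, msg='sync')): A:[ok,ack] B:[resp,sync] C:[data] D:[hello,stop]
After 10 (send(from=C, to=B, msg='tick')): A:[ok,ack] B:[resp,sync,tick] C:[data] D:[hello,stop]
After 11 (send(from=A, to=D, msg='done')): A:[ok,ack] B:[resp,sync,tick] C:[data] D:[hello,stop,done]
After 12 (process(B)): A:[ok,ack] B:[sync,tick] C:[data] D:[hello,stop,done]
After 13 (process(D)): A:[ok,ack] B:[sync,tick] C:[data] D:[stop,done]
After 14 (process(C)): A:[ok,ack] B:[sync,tick] C:[] D:[stop,done]

Answer: 3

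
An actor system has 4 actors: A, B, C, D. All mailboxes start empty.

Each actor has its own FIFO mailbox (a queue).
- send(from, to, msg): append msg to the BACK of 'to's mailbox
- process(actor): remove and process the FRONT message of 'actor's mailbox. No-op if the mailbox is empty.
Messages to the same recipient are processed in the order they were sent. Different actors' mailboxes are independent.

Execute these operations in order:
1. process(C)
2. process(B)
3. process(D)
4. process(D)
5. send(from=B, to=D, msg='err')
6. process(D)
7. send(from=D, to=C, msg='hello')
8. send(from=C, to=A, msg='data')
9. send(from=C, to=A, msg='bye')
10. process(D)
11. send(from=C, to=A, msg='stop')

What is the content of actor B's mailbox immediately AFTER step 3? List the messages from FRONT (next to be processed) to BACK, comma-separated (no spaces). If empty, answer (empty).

After 1 (process(C)): A:[] B:[] C:[] D:[]
After 2 (process(B)): A:[] B:[] C:[] D:[]
After 3 (process(D)): A:[] B:[] C:[] D:[]

(empty)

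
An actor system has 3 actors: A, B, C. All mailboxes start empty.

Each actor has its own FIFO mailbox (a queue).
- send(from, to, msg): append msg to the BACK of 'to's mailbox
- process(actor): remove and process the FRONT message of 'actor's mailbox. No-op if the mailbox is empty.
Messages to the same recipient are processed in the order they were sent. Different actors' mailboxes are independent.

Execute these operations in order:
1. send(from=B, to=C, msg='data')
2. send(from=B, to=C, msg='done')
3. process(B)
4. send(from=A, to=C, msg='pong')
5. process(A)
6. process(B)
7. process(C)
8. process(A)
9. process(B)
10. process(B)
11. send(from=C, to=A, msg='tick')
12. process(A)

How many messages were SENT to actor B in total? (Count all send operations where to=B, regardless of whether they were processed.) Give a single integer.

Answer: 0

Derivation:
After 1 (send(from=B, to=C, msg='data')): A:[] B:[] C:[data]
After 2 (send(from=B, to=C, msg='done')): A:[] B:[] C:[data,done]
After 3 (process(B)): A:[] B:[] C:[data,done]
After 4 (send(from=A, to=C, msg='pong')): A:[] B:[] C:[data,done,pong]
After 5 (process(A)): A:[] B:[] C:[data,done,pong]
After 6 (process(B)): A:[] B:[] C:[data,done,pong]
After 7 (process(C)): A:[] B:[] C:[done,pong]
After 8 (process(A)): A:[] B:[] C:[done,pong]
After 9 (process(B)): A:[] B:[] C:[done,pong]
After 10 (process(B)): A:[] B:[] C:[done,pong]
After 11 (send(from=C, to=A, msg='tick')): A:[tick] B:[] C:[done,pong]
After 12 (process(A)): A:[] B:[] C:[done,pong]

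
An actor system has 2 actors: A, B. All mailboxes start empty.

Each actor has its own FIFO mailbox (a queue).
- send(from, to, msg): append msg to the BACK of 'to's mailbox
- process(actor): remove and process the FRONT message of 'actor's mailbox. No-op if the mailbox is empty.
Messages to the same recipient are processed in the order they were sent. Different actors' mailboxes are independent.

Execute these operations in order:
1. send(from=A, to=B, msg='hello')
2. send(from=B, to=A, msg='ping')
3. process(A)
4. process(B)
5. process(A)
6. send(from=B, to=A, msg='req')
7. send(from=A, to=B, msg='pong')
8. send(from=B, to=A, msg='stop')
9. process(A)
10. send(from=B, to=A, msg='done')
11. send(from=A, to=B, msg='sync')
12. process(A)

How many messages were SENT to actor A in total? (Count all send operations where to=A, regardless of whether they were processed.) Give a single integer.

After 1 (send(from=A, to=B, msg='hello')): A:[] B:[hello]
After 2 (send(from=B, to=A, msg='ping')): A:[ping] B:[hello]
After 3 (process(A)): A:[] B:[hello]
After 4 (process(B)): A:[] B:[]
After 5 (process(A)): A:[] B:[]
After 6 (send(from=B, to=A, msg='req')): A:[req] B:[]
After 7 (send(from=A, to=B, msg='pong')): A:[req] B:[pong]
After 8 (send(from=B, to=A, msg='stop')): A:[req,stop] B:[pong]
After 9 (process(A)): A:[stop] B:[pong]
After 10 (send(from=B, to=A, msg='done')): A:[stop,done] B:[pong]
After 11 (send(from=A, to=B, msg='sync')): A:[stop,done] B:[pong,sync]
After 12 (process(A)): A:[done] B:[pong,sync]

Answer: 4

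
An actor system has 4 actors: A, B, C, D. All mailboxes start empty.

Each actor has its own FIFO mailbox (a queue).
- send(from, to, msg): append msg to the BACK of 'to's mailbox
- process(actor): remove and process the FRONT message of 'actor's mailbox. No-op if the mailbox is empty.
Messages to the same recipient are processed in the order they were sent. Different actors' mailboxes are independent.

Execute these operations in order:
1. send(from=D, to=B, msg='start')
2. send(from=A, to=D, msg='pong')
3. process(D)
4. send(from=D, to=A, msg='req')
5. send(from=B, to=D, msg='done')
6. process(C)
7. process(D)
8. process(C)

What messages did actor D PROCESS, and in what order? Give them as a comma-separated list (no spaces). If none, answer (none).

After 1 (send(from=D, to=B, msg='start')): A:[] B:[start] C:[] D:[]
After 2 (send(from=A, to=D, msg='pong')): A:[] B:[start] C:[] D:[pong]
After 3 (process(D)): A:[] B:[start] C:[] D:[]
After 4 (send(from=D, to=A, msg='req')): A:[req] B:[start] C:[] D:[]
After 5 (send(from=B, to=D, msg='done')): A:[req] B:[start] C:[] D:[done]
After 6 (process(C)): A:[req] B:[start] C:[] D:[done]
After 7 (process(D)): A:[req] B:[start] C:[] D:[]
After 8 (process(C)): A:[req] B:[start] C:[] D:[]

Answer: pong,done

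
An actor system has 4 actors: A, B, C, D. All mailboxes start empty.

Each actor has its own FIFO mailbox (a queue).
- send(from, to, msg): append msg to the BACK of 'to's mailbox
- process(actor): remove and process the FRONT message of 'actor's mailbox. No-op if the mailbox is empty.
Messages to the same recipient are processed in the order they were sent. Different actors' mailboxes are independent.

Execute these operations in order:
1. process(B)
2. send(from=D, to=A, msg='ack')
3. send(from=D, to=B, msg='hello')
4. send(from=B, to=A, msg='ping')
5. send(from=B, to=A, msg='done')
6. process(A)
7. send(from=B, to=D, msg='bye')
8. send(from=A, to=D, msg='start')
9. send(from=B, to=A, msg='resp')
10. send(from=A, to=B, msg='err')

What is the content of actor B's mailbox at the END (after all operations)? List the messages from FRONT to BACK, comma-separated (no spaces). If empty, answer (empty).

After 1 (process(B)): A:[] B:[] C:[] D:[]
After 2 (send(from=D, to=A, msg='ack')): A:[ack] B:[] C:[] D:[]
After 3 (send(from=D, to=B, msg='hello')): A:[ack] B:[hello] C:[] D:[]
After 4 (send(from=B, to=A, msg='ping')): A:[ack,ping] B:[hello] C:[] D:[]
After 5 (send(from=B, to=A, msg='done')): A:[ack,ping,done] B:[hello] C:[] D:[]
After 6 (process(A)): A:[ping,done] B:[hello] C:[] D:[]
After 7 (send(from=B, to=D, msg='bye')): A:[ping,done] B:[hello] C:[] D:[bye]
After 8 (send(from=A, to=D, msg='start')): A:[ping,done] B:[hello] C:[] D:[bye,start]
After 9 (send(from=B, to=A, msg='resp')): A:[ping,done,resp] B:[hello] C:[] D:[bye,start]
After 10 (send(from=A, to=B, msg='err')): A:[ping,done,resp] B:[hello,err] C:[] D:[bye,start]

Answer: hello,err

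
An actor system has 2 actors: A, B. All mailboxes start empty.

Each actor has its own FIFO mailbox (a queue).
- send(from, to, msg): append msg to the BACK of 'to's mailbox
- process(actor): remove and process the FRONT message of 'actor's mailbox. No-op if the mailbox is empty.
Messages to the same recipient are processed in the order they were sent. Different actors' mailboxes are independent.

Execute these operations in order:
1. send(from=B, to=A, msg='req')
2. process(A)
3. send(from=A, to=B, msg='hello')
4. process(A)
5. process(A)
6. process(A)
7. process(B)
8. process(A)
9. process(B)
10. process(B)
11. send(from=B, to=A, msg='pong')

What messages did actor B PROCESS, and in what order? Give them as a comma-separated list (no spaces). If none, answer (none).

Answer: hello

Derivation:
After 1 (send(from=B, to=A, msg='req')): A:[req] B:[]
After 2 (process(A)): A:[] B:[]
After 3 (send(from=A, to=B, msg='hello')): A:[] B:[hello]
After 4 (process(A)): A:[] B:[hello]
After 5 (process(A)): A:[] B:[hello]
After 6 (process(A)): A:[] B:[hello]
After 7 (process(B)): A:[] B:[]
After 8 (process(A)): A:[] B:[]
After 9 (process(B)): A:[] B:[]
After 10 (process(B)): A:[] B:[]
After 11 (send(from=B, to=A, msg='pong')): A:[pong] B:[]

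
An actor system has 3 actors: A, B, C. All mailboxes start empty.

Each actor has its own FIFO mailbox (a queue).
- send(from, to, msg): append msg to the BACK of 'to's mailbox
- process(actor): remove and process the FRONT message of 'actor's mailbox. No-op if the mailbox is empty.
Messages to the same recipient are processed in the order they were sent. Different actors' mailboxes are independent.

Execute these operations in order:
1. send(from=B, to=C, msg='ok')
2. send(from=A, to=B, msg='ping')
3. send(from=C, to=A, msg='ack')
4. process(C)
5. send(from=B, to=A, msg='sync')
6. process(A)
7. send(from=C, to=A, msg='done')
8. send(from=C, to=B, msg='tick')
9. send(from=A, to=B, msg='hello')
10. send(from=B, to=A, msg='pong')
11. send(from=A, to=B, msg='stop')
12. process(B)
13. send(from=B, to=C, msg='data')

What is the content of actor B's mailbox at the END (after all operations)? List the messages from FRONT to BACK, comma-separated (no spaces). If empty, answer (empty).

After 1 (send(from=B, to=C, msg='ok')): A:[] B:[] C:[ok]
After 2 (send(from=A, to=B, msg='ping')): A:[] B:[ping] C:[ok]
After 3 (send(from=C, to=A, msg='ack')): A:[ack] B:[ping] C:[ok]
After 4 (process(C)): A:[ack] B:[ping] C:[]
After 5 (send(from=B, to=A, msg='sync')): A:[ack,sync] B:[ping] C:[]
After 6 (process(A)): A:[sync] B:[ping] C:[]
After 7 (send(from=C, to=A, msg='done')): A:[sync,done] B:[ping] C:[]
After 8 (send(from=C, to=B, msg='tick')): A:[sync,done] B:[ping,tick] C:[]
After 9 (send(from=A, to=B, msg='hello')): A:[sync,done] B:[ping,tick,hello] C:[]
After 10 (send(from=B, to=A, msg='pong')): A:[sync,done,pong] B:[ping,tick,hello] C:[]
After 11 (send(from=A, to=B, msg='stop')): A:[sync,done,pong] B:[ping,tick,hello,stop] C:[]
After 12 (process(B)): A:[sync,done,pong] B:[tick,hello,stop] C:[]
After 13 (send(from=B, to=C, msg='data')): A:[sync,done,pong] B:[tick,hello,stop] C:[data]

Answer: tick,hello,stop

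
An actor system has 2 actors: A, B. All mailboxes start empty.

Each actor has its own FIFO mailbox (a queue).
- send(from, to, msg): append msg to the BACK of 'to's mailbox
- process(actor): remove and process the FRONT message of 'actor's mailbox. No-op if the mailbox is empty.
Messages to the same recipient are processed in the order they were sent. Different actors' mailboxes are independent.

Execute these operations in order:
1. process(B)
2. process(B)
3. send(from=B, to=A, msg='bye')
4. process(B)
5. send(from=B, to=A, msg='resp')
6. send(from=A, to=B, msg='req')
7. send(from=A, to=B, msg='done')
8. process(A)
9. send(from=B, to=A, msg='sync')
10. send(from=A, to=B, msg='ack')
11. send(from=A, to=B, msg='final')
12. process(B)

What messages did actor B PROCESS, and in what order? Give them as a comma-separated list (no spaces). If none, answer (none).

Answer: req

Derivation:
After 1 (process(B)): A:[] B:[]
After 2 (process(B)): A:[] B:[]
After 3 (send(from=B, to=A, msg='bye')): A:[bye] B:[]
After 4 (process(B)): A:[bye] B:[]
After 5 (send(from=B, to=A, msg='resp')): A:[bye,resp] B:[]
After 6 (send(from=A, to=B, msg='req')): A:[bye,resp] B:[req]
After 7 (send(from=A, to=B, msg='done')): A:[bye,resp] B:[req,done]
After 8 (process(A)): A:[resp] B:[req,done]
After 9 (send(from=B, to=A, msg='sync')): A:[resp,sync] B:[req,done]
After 10 (send(from=A, to=B, msg='ack')): A:[resp,sync] B:[req,done,ack]
After 11 (send(from=A, to=B, msg='final')): A:[resp,sync] B:[req,done,ack,final]
After 12 (process(B)): A:[resp,sync] B:[done,ack,final]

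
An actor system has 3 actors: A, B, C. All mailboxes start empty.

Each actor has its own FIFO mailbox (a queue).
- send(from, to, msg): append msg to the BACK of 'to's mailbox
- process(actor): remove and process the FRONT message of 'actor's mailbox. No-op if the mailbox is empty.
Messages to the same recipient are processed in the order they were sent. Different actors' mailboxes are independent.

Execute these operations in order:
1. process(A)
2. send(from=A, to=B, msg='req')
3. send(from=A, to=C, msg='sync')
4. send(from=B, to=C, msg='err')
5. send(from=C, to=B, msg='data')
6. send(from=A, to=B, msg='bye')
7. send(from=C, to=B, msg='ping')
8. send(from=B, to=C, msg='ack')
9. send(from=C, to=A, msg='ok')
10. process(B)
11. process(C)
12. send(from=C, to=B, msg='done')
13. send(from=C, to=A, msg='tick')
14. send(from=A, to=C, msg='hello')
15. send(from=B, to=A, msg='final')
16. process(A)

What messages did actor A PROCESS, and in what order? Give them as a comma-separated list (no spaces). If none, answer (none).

After 1 (process(A)): A:[] B:[] C:[]
After 2 (send(from=A, to=B, msg='req')): A:[] B:[req] C:[]
After 3 (send(from=A, to=C, msg='sync')): A:[] B:[req] C:[sync]
After 4 (send(from=B, to=C, msg='err')): A:[] B:[req] C:[sync,err]
After 5 (send(from=C, to=B, msg='data')): A:[] B:[req,data] C:[sync,err]
After 6 (send(from=A, to=B, msg='bye')): A:[] B:[req,data,bye] C:[sync,err]
After 7 (send(from=C, to=B, msg='ping')): A:[] B:[req,data,bye,ping] C:[sync,err]
After 8 (send(from=B, to=C, msg='ack')): A:[] B:[req,data,bye,ping] C:[sync,err,ack]
After 9 (send(from=C, to=A, msg='ok')): A:[ok] B:[req,data,bye,ping] C:[sync,err,ack]
After 10 (process(B)): A:[ok] B:[data,bye,ping] C:[sync,err,ack]
After 11 (process(C)): A:[ok] B:[data,bye,ping] C:[err,ack]
After 12 (send(from=C, to=B, msg='done')): A:[ok] B:[data,bye,ping,done] C:[err,ack]
After 13 (send(from=C, to=A, msg='tick')): A:[ok,tick] B:[data,bye,ping,done] C:[err,ack]
After 14 (send(from=A, to=C, msg='hello')): A:[ok,tick] B:[data,bye,ping,done] C:[err,ack,hello]
After 15 (send(from=B, to=A, msg='final')): A:[ok,tick,final] B:[data,bye,ping,done] C:[err,ack,hello]
After 16 (process(A)): A:[tick,final] B:[data,bye,ping,done] C:[err,ack,hello]

Answer: ok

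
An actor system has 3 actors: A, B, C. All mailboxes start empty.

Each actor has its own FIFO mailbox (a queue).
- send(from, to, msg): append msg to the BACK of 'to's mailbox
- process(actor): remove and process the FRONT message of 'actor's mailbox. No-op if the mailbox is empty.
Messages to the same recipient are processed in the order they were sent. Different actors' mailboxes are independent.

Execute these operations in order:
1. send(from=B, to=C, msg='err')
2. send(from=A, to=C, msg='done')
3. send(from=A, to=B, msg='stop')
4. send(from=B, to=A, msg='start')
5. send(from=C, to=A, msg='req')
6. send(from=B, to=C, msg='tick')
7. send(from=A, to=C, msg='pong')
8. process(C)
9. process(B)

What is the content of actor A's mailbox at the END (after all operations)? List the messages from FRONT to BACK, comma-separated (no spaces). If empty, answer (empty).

Answer: start,req

Derivation:
After 1 (send(from=B, to=C, msg='err')): A:[] B:[] C:[err]
After 2 (send(from=A, to=C, msg='done')): A:[] B:[] C:[err,done]
After 3 (send(from=A, to=B, msg='stop')): A:[] B:[stop] C:[err,done]
After 4 (send(from=B, to=A, msg='start')): A:[start] B:[stop] C:[err,done]
After 5 (send(from=C, to=A, msg='req')): A:[start,req] B:[stop] C:[err,done]
After 6 (send(from=B, to=C, msg='tick')): A:[start,req] B:[stop] C:[err,done,tick]
After 7 (send(from=A, to=C, msg='pong')): A:[start,req] B:[stop] C:[err,done,tick,pong]
After 8 (process(C)): A:[start,req] B:[stop] C:[done,tick,pong]
After 9 (process(B)): A:[start,req] B:[] C:[done,tick,pong]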